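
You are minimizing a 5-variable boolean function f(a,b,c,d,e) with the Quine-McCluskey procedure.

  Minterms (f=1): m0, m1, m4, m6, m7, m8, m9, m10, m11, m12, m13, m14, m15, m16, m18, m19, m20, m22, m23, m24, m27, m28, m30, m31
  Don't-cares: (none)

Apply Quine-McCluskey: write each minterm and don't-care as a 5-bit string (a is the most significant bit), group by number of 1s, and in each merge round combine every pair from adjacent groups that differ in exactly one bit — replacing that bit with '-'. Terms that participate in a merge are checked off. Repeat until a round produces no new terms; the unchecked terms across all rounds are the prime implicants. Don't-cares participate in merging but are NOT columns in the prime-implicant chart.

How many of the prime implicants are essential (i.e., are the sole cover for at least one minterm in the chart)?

4

size-2^0 implicants → 00000(✓)  00001(✓)  00100(✓)  00110(✓)  00111(✓)  01000(✓)  01001(✓)  01010(✓)  01011(✓)  01100(✓)  01101(✓)  01110(✓)  01111(✓)  10000(✓)  10010(✓)  10011(✓)  10100(✓)  10110(✓)  10111(✓)  11000(✓)  11011(✓)  11100(✓)  11110(✓)  11111(✓)
size-2^1 implicants → -0000(✓)  -0100(✓)  -0110(✓)  -0111(✓)  -1000(✓)  -1011(✓)  -1100(✓)  -1110(✓)  -1111(✓)  0-000(✓)  0-001(✓)  0-100(✓)  0-110(✓)  0-111(✓)  00-00(✓)  0000-(✓)  001-0(✓)  0011-(✓)  01-00(✓)  01-01(✓)  01-10(✓)  01-11(✓)  010-0(✓)  010-1(✓)  0100-(✓)  0101-(✓)  011-0(✓)  011-1(✓)  0110-(✓)  0111-(✓)  1-000(✓)  1-011(✓)  1-100(✓)  1-110(✓)  1-111(✓)  10-00(✓)  10-10(✓)  10-11(✓)  100-0(✓)  1001-(✓)  101-0(✓)  1011-(✓)  11-00(✓)  11-11(✓)  111-0(✓)  1111-(✓)
size-2^2 implicants → --000(✓)  --100(✓)  --110(✓)  --111(✓)  -0-00(✓)  -01-0(✓)  -011-(✓)  -1-00(✓)  -1-11  -11-0(✓)  -111-(✓)  0--00(✓)  0-00-  0-1-0(✓)  0-11-(✓)  01--0(✓)  01--1(✓)  01-0-(✓)  01-1-(✓)  010--(✓)  011--(✓)  1--00(✓)  1--11  1-1-0(✓)  1-11-(✓)  10--0  10-1-
size-2^3 implicants → ---00  --1-0  --11-  01---
Unchecked terms (primes): ---00, --1-0, --11-, -1-11, 0-00-, 01---, 1--11, 10--0, 10-1-
Minterm coverage:
  m0 ⊆ ---00,0-00-
  m1 ⊆ 0-00- [E]
  m4 ⊆ ---00,--1-0
  m6 ⊆ --1-0,--11-
  m7 ⊆ --11- [E]
  m8 ⊆ ---00,0-00-,01---
  m9 ⊆ 0-00-,01---
  m10 ⊆ 01--- [E]
  m11 ⊆ -1-11,01---
  m12 ⊆ ---00,--1-0,01---
  m13 ⊆ 01--- [E]
  m14 ⊆ --1-0,--11-,01---
  m15 ⊆ --11-,-1-11,01---
  m16 ⊆ ---00,10--0
  m18 ⊆ 10--0,10-1-
  m19 ⊆ 1--11,10-1-
  m20 ⊆ ---00,--1-0,10--0
  m22 ⊆ --1-0,--11-,10--0,10-1-
  m23 ⊆ --11-,1--11,10-1-
  m24 ⊆ ---00 [E]
  m27 ⊆ -1-11,1--11
  m28 ⊆ ---00,--1-0
  m30 ⊆ --1-0,--11-
  m31 ⊆ --11-,-1-11,1--11
E = {---00, --11-, 0-00-, 01---}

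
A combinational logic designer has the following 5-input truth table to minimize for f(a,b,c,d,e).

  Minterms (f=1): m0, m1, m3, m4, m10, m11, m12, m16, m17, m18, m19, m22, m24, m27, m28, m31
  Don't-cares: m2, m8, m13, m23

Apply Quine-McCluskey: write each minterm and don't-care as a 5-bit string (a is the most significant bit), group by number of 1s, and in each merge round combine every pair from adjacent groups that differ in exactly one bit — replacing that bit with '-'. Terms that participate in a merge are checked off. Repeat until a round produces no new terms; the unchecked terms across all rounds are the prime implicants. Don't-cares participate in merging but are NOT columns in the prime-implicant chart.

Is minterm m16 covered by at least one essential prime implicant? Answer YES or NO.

YES

size-2^0 implicants → 00000(✓)  00001(✓)  00010(✓)  00011(✓)  00100(✓)  01000(✓)  01010(✓)  01011(✓)  01100(✓)  01101(✓)  10000(✓)  10001(✓)  10010(✓)  10011(✓)  10110(✓)  10111(✓)  11000(✓)  11011(✓)  11100(✓)  11111(✓)
size-2^1 implicants → -0000(✓)  -0001(✓)  -0010(✓)  -0011(✓)  -1000(✓)  -1011(✓)  -1100(✓)  0-000(✓)  0-010(✓)  0-011(✓)  0-100(✓)  00-00(✓)  000-0(✓)  000-1(✓)  0000-(✓)  0001-(✓)  01-00(✓)  010-0(✓)  0101-(✓)  0110-  1-000(✓)  1-011(✓)  1-111(✓)  10-10(✓)  10-11(✓)  100-0(✓)  100-1(✓)  1000-(✓)  1001-(✓)  1011-(✓)  11-00(✓)  11-11(✓)
size-2^2 implicants → --000  --011  -00-0(✓)  -00-1(✓)  -000-(✓)  -001-(✓)  -1-00  0--00  0-0-0  0-01-  000--(✓)  1--11  10-1-  100--(✓)
size-2^3 implicants → -00--
Unchecked terms (primes): --000, --011, -00--, -1-00, 0--00, 0-0-0, 0-01-, 0110-, 1--11, 10-1-
Minterm coverage:
  m0 ⊆ --000,-00--,0--00,0-0-0
  m1 ⊆ -00-- [E]
  m3 ⊆ --011,-00--,0-01-
  m4 ⊆ 0--00 [E]
  m10 ⊆ 0-0-0,0-01-
  m11 ⊆ --011,0-01-
  m12 ⊆ -1-00,0--00,0110-
  m16 ⊆ --000,-00--
  m17 ⊆ -00-- [E]
  m18 ⊆ -00--,10-1-
  m19 ⊆ --011,-00--,1--11,10-1-
  m22 ⊆ 10-1- [E]
  m24 ⊆ --000,-1-00
  m27 ⊆ --011,1--11
  m28 ⊆ -1-00 [E]
  m31 ⊆ 1--11 [E]
E = {-00--, -1-00, 0--00, 1--11, 10-1-}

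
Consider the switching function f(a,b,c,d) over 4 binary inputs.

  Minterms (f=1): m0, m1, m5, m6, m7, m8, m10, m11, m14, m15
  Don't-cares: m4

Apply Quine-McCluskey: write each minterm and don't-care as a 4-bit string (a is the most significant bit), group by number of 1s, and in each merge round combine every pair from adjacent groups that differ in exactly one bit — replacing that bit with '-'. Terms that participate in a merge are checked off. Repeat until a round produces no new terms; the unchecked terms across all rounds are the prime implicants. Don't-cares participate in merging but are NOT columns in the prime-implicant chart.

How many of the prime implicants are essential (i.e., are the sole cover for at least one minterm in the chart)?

2

Round 0: 0000✓ 0001✓ 0100✓ 0101✓ 0110✓ 0111✓ 1000✓ 1010✓ 1011✓ 1110✓ 1111✓
Round 1: -000 -110✓ -111✓ 0-00✓ 0-01✓ 000-✓ 01-0✓ 01-1✓ 010-✓ 011-✓ 1-10✓ 1-11✓ 10-0 101-✓ 111-✓
Round 2: -11- 0-0- 01-- 1-1-
PIs = {-000, -11-, 0-0-, 01--, 1-1-, 10-0}
Coverage chart:
  m0: -000,0-0-
  m1: 0-0- ←essential
  m5: 0-0-,01--
  m6: -11-,01--
  m7: -11-,01--
  m8: -000,10-0
  m10: 1-1-,10-0
  m11: 1-1- ←essential
  m14: -11-,1-1-
  m15: -11-,1-1-
Essential: 0-0-, 1-1-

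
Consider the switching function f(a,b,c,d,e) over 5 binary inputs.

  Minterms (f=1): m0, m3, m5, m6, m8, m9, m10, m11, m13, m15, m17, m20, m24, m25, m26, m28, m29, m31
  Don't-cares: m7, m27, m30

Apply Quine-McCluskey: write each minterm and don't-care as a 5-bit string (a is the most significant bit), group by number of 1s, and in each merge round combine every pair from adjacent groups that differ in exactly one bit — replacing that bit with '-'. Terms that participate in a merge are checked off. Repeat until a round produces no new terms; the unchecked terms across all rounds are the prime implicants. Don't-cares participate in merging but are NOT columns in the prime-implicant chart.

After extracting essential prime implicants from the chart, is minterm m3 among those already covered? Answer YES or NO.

YES

Round 0: 00000✓ 00011✓ 00101✓ 00110✓ 00111✓ 01000✓ 01001✓ 01010✓ 01011✓ 01101✓ 01111✓ 10001✓ 10100✓ 11000✓ 11001✓ 11010✓ 11011✓ 11100✓ 11101✓ 11110✓ 11111✓
Round 1: -1000✓ -1001✓ -1010✓ -1011✓ -1101✓ -1111✓ 0-000 0-011✓ 0-101✓ 0-111✓ 00-11✓ 001-1✓ 0011- 01-01✓ 01-11✓ 010-0✓ 010-1✓ 0100-✓ 0101-✓ 011-1✓ 1-001 1-100 11-00✓ 11-01✓ 11-10✓ 11-11✓ 110-0✓ 110-1✓ 1100-✓ 1101-✓ 111-0✓ 111-1✓ 1110-✓ 1111-✓
Round 2: -1-01✓ -1-11✓ -10-0✓ -10-1✓ -100-✓ -101-✓ -11-1✓ 0--11 0-1-1 01--1✓ 010--✓ 11--0✓ 11--1✓ 11-0-✓ 11-1-✓ 110--✓ 111--✓
Round 3: -1--1 -10-- 11---
PIs = {-1--1, -10--, 0--11, 0-000, 0-1-1, 0011-, 1-001, 1-100, 11---}
Coverage chart:
  m0: 0-000 ←essential
  m3: 0--11 ←essential
  m5: 0-1-1 ←essential
  m6: 0011- ←essential
  m8: -10--,0-000
  m9: -1--1,-10--
  m10: -10-- ←essential
  m11: -1--1,-10--,0--11
  m13: -1--1,0-1-1
  m15: -1--1,0--11,0-1-1
  m17: 1-001 ←essential
  m20: 1-100 ←essential
  m24: -10--,11---
  m25: -1--1,-10--,1-001,11---
  m26: -10--,11---
  m28: 1-100,11---
  m29: -1--1,11---
  m31: -1--1,11---
Essential: -10--, 0--11, 0-000, 0-1-1, 0011-, 1-001, 1-100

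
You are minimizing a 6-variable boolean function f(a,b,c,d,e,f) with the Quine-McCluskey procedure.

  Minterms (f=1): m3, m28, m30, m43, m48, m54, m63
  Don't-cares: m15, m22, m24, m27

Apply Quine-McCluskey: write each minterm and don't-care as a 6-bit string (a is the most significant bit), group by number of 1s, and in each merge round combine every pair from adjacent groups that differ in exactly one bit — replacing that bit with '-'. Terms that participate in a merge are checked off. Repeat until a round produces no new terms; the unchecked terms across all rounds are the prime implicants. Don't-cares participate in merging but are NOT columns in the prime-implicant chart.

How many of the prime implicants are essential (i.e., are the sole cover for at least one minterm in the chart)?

Round 0: 000011 001111 010110✓ 011000✓ 011011 011100✓ 011110✓ 101011 110000 110110✓ 111111
Round 1: -10110 01-110 011-00 0111-0
PIs = {-10110, 000011, 001111, 01-110, 011-00, 011011, 0111-0, 101011, 110000, 111111}
Coverage chart:
  m3: 000011 ←essential
  m28: 011-00,0111-0
  m30: 01-110,0111-0
  m43: 101011 ←essential
  m48: 110000 ←essential
  m54: -10110 ←essential
  m63: 111111 ←essential
Essential: -10110, 000011, 101011, 110000, 111111

5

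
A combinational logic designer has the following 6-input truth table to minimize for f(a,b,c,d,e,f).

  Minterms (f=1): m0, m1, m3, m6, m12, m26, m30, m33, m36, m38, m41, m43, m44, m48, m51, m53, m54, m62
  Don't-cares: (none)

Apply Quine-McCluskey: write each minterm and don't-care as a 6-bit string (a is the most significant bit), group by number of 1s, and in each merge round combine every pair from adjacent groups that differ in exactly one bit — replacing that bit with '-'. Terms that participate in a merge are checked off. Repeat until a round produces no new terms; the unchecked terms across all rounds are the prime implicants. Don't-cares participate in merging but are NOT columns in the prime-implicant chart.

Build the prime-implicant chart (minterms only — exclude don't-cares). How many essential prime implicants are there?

9

size-2^0 implicants → 000000(✓)  000001(✓)  000011(✓)  000110(✓)  001100(✓)  011010(✓)  011110(✓)  100001(✓)  100100(✓)  100110(✓)  101001(✓)  101011(✓)  101100(✓)  110000  110011  110101  110110(✓)  111110(✓)
size-2^1 implicants → -00001  -00110  -01100  -11110  0000-1  00000-  011-10  1-0110  10-001  10-100  1001-0  1010-1  11-110
Unchecked terms (primes): -00001, -00110, -01100, -11110, 0000-1, 00000-, 011-10, 1-0110, 10-001, 10-100, 1001-0, 1010-1, 11-110, 110000, 110011, 110101
Minterm coverage:
  m0 ⊆ 00000- [E]
  m1 ⊆ -00001,0000-1,00000-
  m3 ⊆ 0000-1 [E]
  m6 ⊆ -00110 [E]
  m12 ⊆ -01100 [E]
  m26 ⊆ 011-10 [E]
  m30 ⊆ -11110,011-10
  m33 ⊆ -00001,10-001
  m36 ⊆ 10-100,1001-0
  m38 ⊆ -00110,1-0110,1001-0
  m41 ⊆ 10-001,1010-1
  m43 ⊆ 1010-1 [E]
  m44 ⊆ -01100,10-100
  m48 ⊆ 110000 [E]
  m51 ⊆ 110011 [E]
  m53 ⊆ 110101 [E]
  m54 ⊆ 1-0110,11-110
  m62 ⊆ -11110,11-110
E = {-00110, -01100, 0000-1, 00000-, 011-10, 1010-1, 110000, 110011, 110101}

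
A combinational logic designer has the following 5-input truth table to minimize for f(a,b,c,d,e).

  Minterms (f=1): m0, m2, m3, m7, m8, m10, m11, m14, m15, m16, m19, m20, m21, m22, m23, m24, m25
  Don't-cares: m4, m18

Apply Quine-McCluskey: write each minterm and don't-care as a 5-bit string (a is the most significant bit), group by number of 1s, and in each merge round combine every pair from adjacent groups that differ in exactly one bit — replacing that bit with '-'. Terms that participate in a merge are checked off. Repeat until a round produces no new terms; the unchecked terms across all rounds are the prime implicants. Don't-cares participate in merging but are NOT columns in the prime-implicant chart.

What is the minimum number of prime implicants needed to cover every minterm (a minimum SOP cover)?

6

size-2^0 implicants → 00000(✓)  00010(✓)  00011(✓)  00100(✓)  00111(✓)  01000(✓)  01010(✓)  01011(✓)  01110(✓)  01111(✓)  10000(✓)  10010(✓)  10011(✓)  10100(✓)  10101(✓)  10110(✓)  10111(✓)  11000(✓)  11001(✓)
size-2^1 implicants → -0000(✓)  -0010(✓)  -0011(✓)  -0100(✓)  -0111(✓)  -1000(✓)  0-000(✓)  0-010(✓)  0-011(✓)  0-111(✓)  00-00(✓)  00-11(✓)  000-0(✓)  0001-(✓)  01-10(✓)  01-11(✓)  010-0(✓)  0101-(✓)  0111-(✓)  1-000(✓)  10-00(✓)  10-10(✓)  10-11(✓)  100-0(✓)  1001-(✓)  101-0(✓)  101-1(✓)  1010-(✓)  1011-(✓)  1100-
size-2^2 implicants → --000  -0-00  -0-11  -00-0  -001-  0--11  0-0-0  0-01-  01-1-  10--0  10-1-  101--
Unchecked terms (primes): --000, -0-00, -0-11, -00-0, -001-, 0--11, 0-0-0, 0-01-, 01-1-, 10--0, 10-1-, 101--, 1100-
Minterm coverage:
  m0 ⊆ --000,-0-00,-00-0,0-0-0
  m2 ⊆ -00-0,-001-,0-0-0,0-01-
  m3 ⊆ -0-11,-001-,0--11,0-01-
  m7 ⊆ -0-11,0--11
  m8 ⊆ --000,0-0-0
  m10 ⊆ 0-0-0,0-01-,01-1-
  m11 ⊆ 0--11,0-01-,01-1-
  m14 ⊆ 01-1- [E]
  m15 ⊆ 0--11,01-1-
  m16 ⊆ --000,-0-00,-00-0,10--0
  m19 ⊆ -0-11,-001-,10-1-
  m20 ⊆ -0-00,10--0,101--
  m21 ⊆ 101-- [E]
  m22 ⊆ 10--0,10-1-,101--
  m23 ⊆ -0-11,10-1-,101--
  m24 ⊆ --000,1100-
  m25 ⊆ 1100- [E]
E = {01-1-, 101--, 1100-}
Petrick residual → --000, -0-11, -00-0
Cover = c'd'e' + b'de + b'c'e' + a'bd + ab'c + abc'd'  |cover|=6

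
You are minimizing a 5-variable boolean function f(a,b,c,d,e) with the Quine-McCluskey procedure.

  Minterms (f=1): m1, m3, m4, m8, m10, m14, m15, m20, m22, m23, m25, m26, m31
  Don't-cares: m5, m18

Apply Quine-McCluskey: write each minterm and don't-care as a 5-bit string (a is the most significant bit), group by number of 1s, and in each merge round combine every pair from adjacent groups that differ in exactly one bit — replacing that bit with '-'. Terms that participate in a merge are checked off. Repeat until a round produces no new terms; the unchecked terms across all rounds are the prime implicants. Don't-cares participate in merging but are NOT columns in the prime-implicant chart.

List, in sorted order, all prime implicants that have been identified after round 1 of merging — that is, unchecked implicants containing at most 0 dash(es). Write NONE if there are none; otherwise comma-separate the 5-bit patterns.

size-2^0 implicants → 00001(✓)  00011(✓)  00100(✓)  00101(✓)  01000(✓)  01010(✓)  01110(✓)  01111(✓)  10010(✓)  10100(✓)  10110(✓)  10111(✓)  11001  11010(✓)  11111(✓)
size-2^1 implicants → -0100  -1010  -1111  00-01  000-1  0010-  01-10  010-0  0111-  1-010  1-111  10-10  101-0  1011-
Unchecked terms (primes): -0100, -1010, -1111, 00-01, 000-1, 0010-, 01-10, 010-0, 0111-, 1-010, 1-111, 10-10, 101-0, 1011-, 11001

11001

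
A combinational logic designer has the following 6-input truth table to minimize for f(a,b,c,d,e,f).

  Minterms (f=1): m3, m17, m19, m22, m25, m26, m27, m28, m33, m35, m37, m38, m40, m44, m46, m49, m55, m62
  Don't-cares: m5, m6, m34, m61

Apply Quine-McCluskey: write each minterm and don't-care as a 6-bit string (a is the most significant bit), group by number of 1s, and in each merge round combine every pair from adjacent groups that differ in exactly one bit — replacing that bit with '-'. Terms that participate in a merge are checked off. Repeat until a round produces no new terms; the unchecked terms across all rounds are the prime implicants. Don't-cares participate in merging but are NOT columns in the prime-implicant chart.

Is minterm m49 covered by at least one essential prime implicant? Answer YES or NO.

NO

size-2^0 implicants → 000011(✓)  000101(✓)  000110(✓)  010001(✓)  010011(✓)  010110(✓)  011001(✓)  011010(✓)  011011(✓)  011100  100001(✓)  100010(✓)  100011(✓)  100101(✓)  100110(✓)  101000(✓)  101100(✓)  101110(✓)  110001(✓)  110111  111101  111110(✓)
size-2^1 implicants → -00011  -00101  -00110  -10001  0-0011  0-0110  01-001(✓)  01-011(✓)  0100-1(✓)  0110-1(✓)  01101-  1-0001  1-1110  10-110  100-01  100-10  1000-1  10001-  101-00  1011-0
size-2^2 implicants → 01-0-1
Unchecked terms (primes): -00011, -00101, -00110, -10001, 0-0011, 0-0110, 01-0-1, 01101-, 011100, 1-0001, 1-1110, 10-110, 100-01, 100-10, 1000-1, 10001-, 101-00, 1011-0, 110111, 111101
Minterm coverage:
  m3 ⊆ -00011,0-0011
  m17 ⊆ -10001,01-0-1
  m19 ⊆ 0-0011,01-0-1
  m22 ⊆ 0-0110 [E]
  m25 ⊆ 01-0-1 [E]
  m26 ⊆ 01101- [E]
  m27 ⊆ 01-0-1,01101-
  m28 ⊆ 011100 [E]
  m33 ⊆ 1-0001,100-01,1000-1
  m35 ⊆ -00011,1000-1,10001-
  m37 ⊆ -00101,100-01
  m38 ⊆ -00110,10-110,100-10
  m40 ⊆ 101-00 [E]
  m44 ⊆ 101-00,1011-0
  m46 ⊆ 1-1110,10-110,1011-0
  m49 ⊆ -10001,1-0001
  m55 ⊆ 110111 [E]
  m62 ⊆ 1-1110 [E]
E = {0-0110, 01-0-1, 01101-, 011100, 1-1110, 101-00, 110111}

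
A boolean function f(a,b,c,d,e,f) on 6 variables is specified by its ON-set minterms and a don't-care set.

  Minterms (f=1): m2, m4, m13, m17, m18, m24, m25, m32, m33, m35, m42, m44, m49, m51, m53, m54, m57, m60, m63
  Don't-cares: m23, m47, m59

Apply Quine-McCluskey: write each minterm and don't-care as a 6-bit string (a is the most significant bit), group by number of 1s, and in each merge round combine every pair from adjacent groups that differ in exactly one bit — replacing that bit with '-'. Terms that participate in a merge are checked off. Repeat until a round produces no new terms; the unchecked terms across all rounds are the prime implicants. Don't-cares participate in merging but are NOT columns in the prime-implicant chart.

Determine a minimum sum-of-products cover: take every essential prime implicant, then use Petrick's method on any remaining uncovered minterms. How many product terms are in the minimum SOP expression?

12

Round 0: 000010✓ 000100 001101 010001✓ 010010✓ 010111 011000✓ 011001✓ 100000✓ 100001✓ 100011✓ 101010 101100✓ 101111✓ 110001✓ 110011✓ 110101✓ 110110 111001✓ 111011✓ 111100✓ 111111✓
Round 1: -10001✓ -11001✓ 0-0010 01-001✓ 01100- 1-0001✓ 1-0011✓ 1-1100 1-1111 1000-1✓ 10000- 11-001✓ 11-011✓ 110-01 1100-1✓ 111-11 1110-1✓
Round 2: -1-001 1-00-1 11-0-1
PIs = {-1-001, 0-0010, 000100, 001101, 010111, 01100-, 1-00-1, 1-1100, 1-1111, 10000-, 101010, 11-0-1, 110-01, 110110, 111-11}
Coverage chart:
  m2: 0-0010 ←essential
  m4: 000100 ←essential
  m13: 001101 ←essential
  m17: -1-001 ←essential
  m18: 0-0010 ←essential
  m24: 01100- ←essential
  m25: -1-001,01100-
  m32: 10000- ←essential
  m33: 1-00-1,10000-
  m35: 1-00-1 ←essential
  m42: 101010 ←essential
  m44: 1-1100 ←essential
  m49: -1-001,1-00-1,11-0-1,110-01
  m51: 1-00-1,11-0-1
  m53: 110-01 ←essential
  m54: 110110 ←essential
  m57: -1-001,11-0-1
  m60: 1-1100 ←essential
  m63: 1-1111,111-11
Essential: -1-001, 0-0010, 000100, 001101, 01100-, 1-00-1, 1-1100, 10000-, 101010, 110-01, 110110
Petrick residual → 1-1111
Min cover (12 terms): bd'e'f + a'c'd'ef' + a'b'c'de'f' + a'b'cde'f + a'bcd'e' + ac'd'f + acde'f' + acdef + ab'c'd'e' + ab'cd'ef' + abc'e'f + abc'def'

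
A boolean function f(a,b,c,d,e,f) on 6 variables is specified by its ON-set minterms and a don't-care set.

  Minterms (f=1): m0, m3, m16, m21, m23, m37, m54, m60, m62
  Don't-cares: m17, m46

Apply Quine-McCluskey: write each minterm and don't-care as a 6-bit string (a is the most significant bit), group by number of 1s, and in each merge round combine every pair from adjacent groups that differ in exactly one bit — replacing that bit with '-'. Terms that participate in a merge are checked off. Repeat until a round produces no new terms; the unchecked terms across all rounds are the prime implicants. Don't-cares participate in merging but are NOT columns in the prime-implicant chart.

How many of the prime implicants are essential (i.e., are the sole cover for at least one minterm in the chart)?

size-2^0 implicants → 000000(✓)  000011  010000(✓)  010001(✓)  010101(✓)  010111(✓)  100101  101110(✓)  110110(✓)  111100(✓)  111110(✓)
size-2^1 implicants → 0-0000  010-01  01000-  0101-1  1-1110  11-110  1111-0
Unchecked terms (primes): 0-0000, 000011, 010-01, 01000-, 0101-1, 1-1110, 100101, 11-110, 1111-0
Minterm coverage:
  m0 ⊆ 0-0000 [E]
  m3 ⊆ 000011 [E]
  m16 ⊆ 0-0000,01000-
  m21 ⊆ 010-01,0101-1
  m23 ⊆ 0101-1 [E]
  m37 ⊆ 100101 [E]
  m54 ⊆ 11-110 [E]
  m60 ⊆ 1111-0 [E]
  m62 ⊆ 1-1110,11-110,1111-0
E = {0-0000, 000011, 0101-1, 100101, 11-110, 1111-0}

6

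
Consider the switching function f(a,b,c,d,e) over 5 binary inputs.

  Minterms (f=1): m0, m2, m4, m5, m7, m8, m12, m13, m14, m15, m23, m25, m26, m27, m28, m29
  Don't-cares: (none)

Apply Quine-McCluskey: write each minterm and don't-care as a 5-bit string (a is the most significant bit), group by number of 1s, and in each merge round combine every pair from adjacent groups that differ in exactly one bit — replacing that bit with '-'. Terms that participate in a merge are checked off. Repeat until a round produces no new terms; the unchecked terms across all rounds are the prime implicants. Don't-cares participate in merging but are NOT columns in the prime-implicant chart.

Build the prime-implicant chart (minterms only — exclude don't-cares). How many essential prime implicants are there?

6

size-2^0 implicants → 00000(✓)  00010(✓)  00100(✓)  00101(✓)  00111(✓)  01000(✓)  01100(✓)  01101(✓)  01110(✓)  01111(✓)  10111(✓)  11001(✓)  11010(✓)  11011(✓)  11100(✓)  11101(✓)
size-2^1 implicants → -0111  -1100(✓)  -1101(✓)  0-000(✓)  0-100(✓)  0-101(✓)  0-111(✓)  00-00(✓)  000-0  001-1(✓)  0010-(✓)  01-00(✓)  011-0(✓)  011-1(✓)  0110-(✓)  0111-(✓)  11-01  110-1  1101-  1110-(✓)
size-2^2 implicants → -110-  0--00  0-1-1  0-10-  011--
Unchecked terms (primes): -0111, -110-, 0--00, 0-1-1, 0-10-, 000-0, 011--, 11-01, 110-1, 1101-
Minterm coverage:
  m0 ⊆ 0--00,000-0
  m2 ⊆ 000-0 [E]
  m4 ⊆ 0--00,0-10-
  m5 ⊆ 0-1-1,0-10-
  m7 ⊆ -0111,0-1-1
  m8 ⊆ 0--00 [E]
  m12 ⊆ -110-,0--00,0-10-,011--
  m13 ⊆ -110-,0-1-1,0-10-,011--
  m14 ⊆ 011-- [E]
  m15 ⊆ 0-1-1,011--
  m23 ⊆ -0111 [E]
  m25 ⊆ 11-01,110-1
  m26 ⊆ 1101- [E]
  m27 ⊆ 110-1,1101-
  m28 ⊆ -110- [E]
  m29 ⊆ -110-,11-01
E = {-0111, -110-, 0--00, 000-0, 011--, 1101-}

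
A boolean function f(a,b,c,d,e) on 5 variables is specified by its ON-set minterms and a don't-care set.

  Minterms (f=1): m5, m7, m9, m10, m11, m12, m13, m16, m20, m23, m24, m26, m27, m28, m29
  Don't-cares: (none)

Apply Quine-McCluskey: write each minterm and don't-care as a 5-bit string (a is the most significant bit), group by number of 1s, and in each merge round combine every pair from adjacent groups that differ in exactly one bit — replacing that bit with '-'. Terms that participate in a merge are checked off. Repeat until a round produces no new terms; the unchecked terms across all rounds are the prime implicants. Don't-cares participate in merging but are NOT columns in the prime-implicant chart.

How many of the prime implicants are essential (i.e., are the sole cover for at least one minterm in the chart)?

size-2^0 implicants → 00101(✓)  00111(✓)  01001(✓)  01010(✓)  01011(✓)  01100(✓)  01101(✓)  10000(✓)  10100(✓)  10111(✓)  11000(✓)  11010(✓)  11011(✓)  11100(✓)  11101(✓)
size-2^1 implicants → -0111  -1010(✓)  -1011(✓)  -1100(✓)  -1101(✓)  0-101  001-1  01-01  010-1  0101-(✓)  0110-(✓)  1-000(✓)  1-100(✓)  10-00(✓)  11-00(✓)  110-0  1101-(✓)  1110-(✓)
size-2^2 implicants → -101-  -110-  1--00
Unchecked terms (primes): -0111, -101-, -110-, 0-101, 001-1, 01-01, 010-1, 1--00, 110-0
Minterm coverage:
  m5 ⊆ 0-101,001-1
  m7 ⊆ -0111,001-1
  m9 ⊆ 01-01,010-1
  m10 ⊆ -101- [E]
  m11 ⊆ -101-,010-1
  m12 ⊆ -110- [E]
  m13 ⊆ -110-,0-101,01-01
  m16 ⊆ 1--00 [E]
  m20 ⊆ 1--00 [E]
  m23 ⊆ -0111 [E]
  m24 ⊆ 1--00,110-0
  m26 ⊆ -101-,110-0
  m27 ⊆ -101- [E]
  m28 ⊆ -110-,1--00
  m29 ⊆ -110- [E]
E = {-0111, -101-, -110-, 1--00}

4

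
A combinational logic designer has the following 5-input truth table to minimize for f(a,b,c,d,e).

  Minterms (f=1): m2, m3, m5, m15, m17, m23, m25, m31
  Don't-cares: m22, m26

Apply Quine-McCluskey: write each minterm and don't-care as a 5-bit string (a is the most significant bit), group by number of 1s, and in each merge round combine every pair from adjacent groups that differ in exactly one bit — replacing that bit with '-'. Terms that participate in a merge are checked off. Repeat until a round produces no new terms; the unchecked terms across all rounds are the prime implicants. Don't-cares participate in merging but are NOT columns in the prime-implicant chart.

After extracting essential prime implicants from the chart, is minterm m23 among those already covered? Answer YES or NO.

NO

size-2^0 implicants → 00010(✓)  00011(✓)  00101  01111(✓)  10001(✓)  10110(✓)  10111(✓)  11001(✓)  11010  11111(✓)
size-2^1 implicants → -1111  0001-  1-001  1-111  1011-
Unchecked terms (primes): -1111, 0001-, 00101, 1-001, 1-111, 1011-, 11010
Minterm coverage:
  m2 ⊆ 0001- [E]
  m3 ⊆ 0001- [E]
  m5 ⊆ 00101 [E]
  m15 ⊆ -1111 [E]
  m17 ⊆ 1-001 [E]
  m23 ⊆ 1-111,1011-
  m25 ⊆ 1-001 [E]
  m31 ⊆ -1111,1-111
E = {-1111, 0001-, 00101, 1-001}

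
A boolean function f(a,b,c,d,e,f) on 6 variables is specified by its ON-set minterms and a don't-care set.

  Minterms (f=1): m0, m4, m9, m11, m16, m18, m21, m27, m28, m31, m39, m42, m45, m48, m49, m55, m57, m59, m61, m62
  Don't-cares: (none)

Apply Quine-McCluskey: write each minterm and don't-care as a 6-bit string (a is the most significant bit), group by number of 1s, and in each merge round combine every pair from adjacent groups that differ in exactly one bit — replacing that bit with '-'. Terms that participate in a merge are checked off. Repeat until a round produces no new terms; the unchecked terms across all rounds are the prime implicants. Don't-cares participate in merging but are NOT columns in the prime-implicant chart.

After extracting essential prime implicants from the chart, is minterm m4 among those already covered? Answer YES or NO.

YES

size-2^0 implicants → 000000(✓)  000100(✓)  001001(✓)  001011(✓)  010000(✓)  010010(✓)  010101  011011(✓)  011100  011111(✓)  100111(✓)  101010  101101(✓)  110000(✓)  110001(✓)  110111(✓)  111001(✓)  111011(✓)  111101(✓)  111110
size-2^1 implicants → -10000  -11011  0-0000  0-1011  000-00  0010-1  0100-0  011-11  1-0111  1-1101  11-001  11000-  111-01  1110-1
Unchecked terms (primes): -10000, -11011, 0-0000, 0-1011, 000-00, 0010-1, 0100-0, 010101, 011-11, 011100, 1-0111, 1-1101, 101010, 11-001, 11000-, 111-01, 1110-1, 111110
Minterm coverage:
  m0 ⊆ 0-0000,000-00
  m4 ⊆ 000-00 [E]
  m9 ⊆ 0010-1 [E]
  m11 ⊆ 0-1011,0010-1
  m16 ⊆ -10000,0-0000,0100-0
  m18 ⊆ 0100-0 [E]
  m21 ⊆ 010101 [E]
  m27 ⊆ -11011,0-1011,011-11
  m28 ⊆ 011100 [E]
  m31 ⊆ 011-11 [E]
  m39 ⊆ 1-0111 [E]
  m42 ⊆ 101010 [E]
  m45 ⊆ 1-1101 [E]
  m48 ⊆ -10000,11000-
  m49 ⊆ 11-001,11000-
  m55 ⊆ 1-0111 [E]
  m57 ⊆ 11-001,111-01,1110-1
  m59 ⊆ -11011,1110-1
  m61 ⊆ 1-1101,111-01
  m62 ⊆ 111110 [E]
E = {000-00, 0010-1, 0100-0, 010101, 011-11, 011100, 1-0111, 1-1101, 101010, 111110}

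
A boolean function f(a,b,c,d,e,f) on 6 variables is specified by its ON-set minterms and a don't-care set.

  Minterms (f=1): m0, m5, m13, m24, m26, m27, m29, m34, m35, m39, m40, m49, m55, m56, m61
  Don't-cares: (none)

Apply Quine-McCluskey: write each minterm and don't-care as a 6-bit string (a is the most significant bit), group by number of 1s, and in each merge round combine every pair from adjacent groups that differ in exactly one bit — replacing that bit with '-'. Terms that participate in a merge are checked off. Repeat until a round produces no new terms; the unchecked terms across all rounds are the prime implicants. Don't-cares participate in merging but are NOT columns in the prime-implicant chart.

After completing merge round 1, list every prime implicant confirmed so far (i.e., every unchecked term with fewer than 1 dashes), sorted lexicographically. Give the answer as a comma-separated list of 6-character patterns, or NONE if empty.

[col 0] 000000, 000101*, 001101*, 011000*, 011010*, 011011*, 011101*, 100010*, 100011*, 100111*, 101000*, 110001, 110111*, 111000*, 111101*
[col 1] -11000, -11101, 0-1101, 00-101, 0110-0, 01101-, 1-0111, 1-1000, 100-11, 10001-
Prime implicants: -11000, -11101, 0-1101, 00-101, 000000, 0110-0, 01101-, 1-0111, 1-1000, 100-11, 10001-, 110001

000000, 110001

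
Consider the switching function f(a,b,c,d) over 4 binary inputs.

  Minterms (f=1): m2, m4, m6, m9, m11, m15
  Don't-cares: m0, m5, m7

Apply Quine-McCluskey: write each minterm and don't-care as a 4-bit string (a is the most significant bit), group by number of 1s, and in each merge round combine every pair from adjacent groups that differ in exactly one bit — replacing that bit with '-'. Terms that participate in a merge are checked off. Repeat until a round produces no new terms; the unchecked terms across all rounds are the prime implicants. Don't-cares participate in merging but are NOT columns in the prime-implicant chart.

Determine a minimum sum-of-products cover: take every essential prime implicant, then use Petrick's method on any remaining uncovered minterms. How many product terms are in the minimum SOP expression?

3

size-2^0 implicants → 0000(✓)  0010(✓)  0100(✓)  0101(✓)  0110(✓)  0111(✓)  1001(✓)  1011(✓)  1111(✓)
size-2^1 implicants → -111  0-00(✓)  0-10(✓)  00-0(✓)  01-0(✓)  01-1(✓)  010-(✓)  011-(✓)  1-11  10-1
size-2^2 implicants → 0--0  01--
Unchecked terms (primes): -111, 0--0, 01--, 1-11, 10-1
Minterm coverage:
  m2 ⊆ 0--0 [E]
  m4 ⊆ 0--0,01--
  m6 ⊆ 0--0,01--
  m9 ⊆ 10-1 [E]
  m11 ⊆ 1-11,10-1
  m15 ⊆ -111,1-11
E = {0--0, 10-1}
Petrick residual → -111
Cover = bcd + a'd' + ab'd  |cover|=3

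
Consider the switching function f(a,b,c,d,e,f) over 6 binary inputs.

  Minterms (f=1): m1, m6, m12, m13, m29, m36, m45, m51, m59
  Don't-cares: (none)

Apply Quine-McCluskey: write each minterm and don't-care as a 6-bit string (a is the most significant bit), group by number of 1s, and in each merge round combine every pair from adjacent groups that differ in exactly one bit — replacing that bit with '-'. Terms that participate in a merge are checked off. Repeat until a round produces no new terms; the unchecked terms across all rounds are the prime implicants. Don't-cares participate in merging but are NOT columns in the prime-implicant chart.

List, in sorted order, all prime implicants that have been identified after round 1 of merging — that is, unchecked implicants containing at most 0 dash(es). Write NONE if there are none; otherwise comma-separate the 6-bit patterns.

000001, 000110, 100100

size-2^0 implicants → 000001  000110  001100(✓)  001101(✓)  011101(✓)  100100  101101(✓)  110011(✓)  111011(✓)
size-2^1 implicants → -01101  0-1101  00110-  11-011
Unchecked terms (primes): -01101, 0-1101, 000001, 000110, 00110-, 100100, 11-011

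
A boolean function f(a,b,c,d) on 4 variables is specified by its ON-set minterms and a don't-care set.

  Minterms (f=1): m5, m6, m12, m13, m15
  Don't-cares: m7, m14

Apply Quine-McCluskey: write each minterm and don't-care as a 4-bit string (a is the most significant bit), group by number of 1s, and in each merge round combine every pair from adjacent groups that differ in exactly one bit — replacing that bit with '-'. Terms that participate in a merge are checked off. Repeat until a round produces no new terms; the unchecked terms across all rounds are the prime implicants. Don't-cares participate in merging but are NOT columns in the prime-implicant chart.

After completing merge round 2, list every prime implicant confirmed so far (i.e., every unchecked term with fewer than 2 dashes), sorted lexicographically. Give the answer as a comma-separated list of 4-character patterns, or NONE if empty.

[col 0] 0101*, 0110*, 0111*, 1100*, 1101*, 1110*, 1111*
[col 1] -101*, -110*, -111*, 01-1*, 011-*, 11-0*, 11-1*, 110-*, 111-*
[col 2] -1-1, -11-, 11--
Prime implicants: -1-1, -11-, 11--

NONE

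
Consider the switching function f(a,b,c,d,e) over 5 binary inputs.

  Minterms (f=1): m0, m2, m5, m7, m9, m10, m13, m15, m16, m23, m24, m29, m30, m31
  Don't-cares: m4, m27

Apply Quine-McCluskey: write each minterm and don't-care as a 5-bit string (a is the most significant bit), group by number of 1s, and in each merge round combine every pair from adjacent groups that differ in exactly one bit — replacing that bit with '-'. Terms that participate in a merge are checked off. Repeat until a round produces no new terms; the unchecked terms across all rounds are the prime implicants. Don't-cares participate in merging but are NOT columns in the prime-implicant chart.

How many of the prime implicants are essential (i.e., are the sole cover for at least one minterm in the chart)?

6

[col 0] 00000*, 00010*, 00100*, 00101*, 00111*, 01001*, 01010*, 01101*, 01111*, 10000*, 10111*, 11000*, 11011*, 11101*, 11110*, 11111*
[col 1] -0000, -0111*, -1101*, -1111*, 0-010, 0-101*, 0-111*, 00-00, 000-0, 001-1*, 0010-, 01-01, 011-1*, 1-000, 1-111*, 11-11, 111-1*, 1111-
[col 2] --111, -11-1, 0-1-1
Prime implicants: --111, -0000, -11-1, 0-010, 0-1-1, 00-00, 000-0, 0010-, 01-01, 1-000, 11-11, 1111-
PI chart (minterm → PIs covering it):
  0 | -0000,00-00,000-0
  2 | 0-010,000-0
  5 | 0-1-1,0010-
  7 | --111,0-1-1
  9 | 01-01  (sole → essential)
  10 | 0-010  (sole → essential)
  13 | -11-1,0-1-1,01-01
  15 | --111,-11-1,0-1-1
  16 | -0000,1-000
  23 | --111  (sole → essential)
  24 | 1-000  (sole → essential)
  29 | -11-1  (sole → essential)
  30 | 1111-  (sole → essential)
  31 | --111,-11-1,11-11,1111-
Essential prime implicants: --111, -11-1, 0-010, 01-01, 1-000, 1111-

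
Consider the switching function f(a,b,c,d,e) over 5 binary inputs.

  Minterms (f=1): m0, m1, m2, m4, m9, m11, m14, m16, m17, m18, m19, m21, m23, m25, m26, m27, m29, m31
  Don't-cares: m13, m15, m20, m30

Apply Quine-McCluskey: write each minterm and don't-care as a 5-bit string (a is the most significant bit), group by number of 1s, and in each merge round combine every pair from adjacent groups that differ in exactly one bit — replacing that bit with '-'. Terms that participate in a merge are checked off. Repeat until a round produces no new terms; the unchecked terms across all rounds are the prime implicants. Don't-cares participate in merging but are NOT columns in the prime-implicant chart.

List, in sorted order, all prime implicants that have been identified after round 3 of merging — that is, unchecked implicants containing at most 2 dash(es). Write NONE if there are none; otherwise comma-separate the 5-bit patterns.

--001, -0-00, -00-0, -000-, -111-, 1-01-, 10-0-, 100--, 11-1-

Round 0: 00000✓ 00001✓ 00010✓ 00100✓ 01001✓ 01011✓ 01101✓ 01110✓ 01111✓ 10000✓ 10001✓ 10010✓ 10011✓ 10100✓ 10101✓ 10111✓ 11001✓ 11010✓ 11011✓ 11101✓ 11110✓ 11111✓
Round 1: -0000✓ -0001✓ -0010✓ -0100✓ -1001✓ -1011✓ -1101✓ -1110✓ -1111✓ 0-001✓ 00-00✓ 000-0✓ 0000-✓ 01-01✓ 01-11✓ 010-1✓ 011-1✓ 0111-✓ 1-001✓ 1-010✓ 1-011✓ 1-101✓ 1-111✓ 10-00✓ 10-01✓ 10-11✓ 100-0✓ 100-1✓ 1000-✓ 1001-✓ 101-1✓ 1010-✓ 11-01✓ 11-10✓ 11-11✓ 110-1✓ 1101-✓ 111-1✓ 1111-✓
Round 2: --001 -0-00 -00-0 -000- -1-01✓ -1-11✓ -10-1✓ -11-1✓ -111- 01--1✓ 1--01✓ 1--11✓ 1-0-1✓ 1-01- 1-1-1✓ 10--1✓ 10-0- 100-- 11--1✓ 11-1-
Round 3: -1--1 1---1
PIs = {--001, -0-00, -00-0, -000-, -1--1, -111-, 1---1, 1-01-, 10-0-, 100--, 11-1-}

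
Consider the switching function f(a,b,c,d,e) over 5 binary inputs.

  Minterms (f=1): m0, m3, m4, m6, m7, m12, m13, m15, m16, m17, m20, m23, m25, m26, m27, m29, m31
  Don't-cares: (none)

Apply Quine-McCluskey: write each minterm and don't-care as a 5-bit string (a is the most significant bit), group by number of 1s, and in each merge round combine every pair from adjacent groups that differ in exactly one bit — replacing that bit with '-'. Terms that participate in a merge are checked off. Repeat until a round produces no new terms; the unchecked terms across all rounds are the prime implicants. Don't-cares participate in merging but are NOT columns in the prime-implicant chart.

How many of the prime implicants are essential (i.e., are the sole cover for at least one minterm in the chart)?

size-2^0 implicants → 00000(✓)  00011(✓)  00100(✓)  00110(✓)  00111(✓)  01100(✓)  01101(✓)  01111(✓)  10000(✓)  10001(✓)  10100(✓)  10111(✓)  11001(✓)  11010(✓)  11011(✓)  11101(✓)  11111(✓)
size-2^1 implicants → -0000(✓)  -0100(✓)  -0111(✓)  -1101(✓)  -1111(✓)  0-100  0-111(✓)  00-00(✓)  00-11  001-0  0011-  011-1(✓)  0110-  1-001  1-111(✓)  10-00(✓)  1000-  11-01(✓)  11-11(✓)  110-1(✓)  1101-  111-1(✓)
size-2^2 implicants → --111  -0-00  -11-1  11--1
Unchecked terms (primes): --111, -0-00, -11-1, 0-100, 00-11, 001-0, 0011-, 0110-, 1-001, 1000-, 11--1, 1101-
Minterm coverage:
  m0 ⊆ -0-00 [E]
  m3 ⊆ 00-11 [E]
  m4 ⊆ -0-00,0-100,001-0
  m6 ⊆ 001-0,0011-
  m7 ⊆ --111,00-11,0011-
  m12 ⊆ 0-100,0110-
  m13 ⊆ -11-1,0110-
  m15 ⊆ --111,-11-1
  m16 ⊆ -0-00,1000-
  m17 ⊆ 1-001,1000-
  m20 ⊆ -0-00 [E]
  m23 ⊆ --111 [E]
  m25 ⊆ 1-001,11--1
  m26 ⊆ 1101- [E]
  m27 ⊆ 11--1,1101-
  m29 ⊆ -11-1,11--1
  m31 ⊆ --111,-11-1,11--1
E = {--111, -0-00, 00-11, 1101-}

4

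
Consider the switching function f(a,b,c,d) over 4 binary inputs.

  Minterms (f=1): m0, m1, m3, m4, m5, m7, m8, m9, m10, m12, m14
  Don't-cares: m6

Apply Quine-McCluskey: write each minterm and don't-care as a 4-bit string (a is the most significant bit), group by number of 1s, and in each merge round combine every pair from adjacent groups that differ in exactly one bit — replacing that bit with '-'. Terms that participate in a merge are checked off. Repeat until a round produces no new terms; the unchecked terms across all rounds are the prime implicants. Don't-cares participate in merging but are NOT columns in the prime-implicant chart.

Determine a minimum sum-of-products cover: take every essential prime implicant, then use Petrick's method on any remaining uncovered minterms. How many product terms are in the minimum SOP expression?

4

size-2^0 implicants → 0000(✓)  0001(✓)  0011(✓)  0100(✓)  0101(✓)  0110(✓)  0111(✓)  1000(✓)  1001(✓)  1010(✓)  1100(✓)  1110(✓)
size-2^1 implicants → -000(✓)  -001(✓)  -100(✓)  -110(✓)  0-00(✓)  0-01(✓)  0-11(✓)  00-1(✓)  000-(✓)  01-0(✓)  01-1(✓)  010-(✓)  011-(✓)  1-00(✓)  1-10(✓)  10-0(✓)  100-(✓)  11-0(✓)
size-2^2 implicants → --00  -00-  -1-0  0--1  0-0-  01--  1--0
Unchecked terms (primes): --00, -00-, -1-0, 0--1, 0-0-, 01--, 1--0
Minterm coverage:
  m0 ⊆ --00,-00-,0-0-
  m1 ⊆ -00-,0--1,0-0-
  m3 ⊆ 0--1 [E]
  m4 ⊆ --00,-1-0,0-0-,01--
  m5 ⊆ 0--1,0-0-,01--
  m7 ⊆ 0--1,01--
  m8 ⊆ --00,-00-,1--0
  m9 ⊆ -00- [E]
  m10 ⊆ 1--0 [E]
  m12 ⊆ --00,-1-0,1--0
  m14 ⊆ -1-0,1--0
E = {-00-, 0--1, 1--0}
Petrick residual → --00
Cover = c'd' + b'c' + a'd + ad'  |cover|=4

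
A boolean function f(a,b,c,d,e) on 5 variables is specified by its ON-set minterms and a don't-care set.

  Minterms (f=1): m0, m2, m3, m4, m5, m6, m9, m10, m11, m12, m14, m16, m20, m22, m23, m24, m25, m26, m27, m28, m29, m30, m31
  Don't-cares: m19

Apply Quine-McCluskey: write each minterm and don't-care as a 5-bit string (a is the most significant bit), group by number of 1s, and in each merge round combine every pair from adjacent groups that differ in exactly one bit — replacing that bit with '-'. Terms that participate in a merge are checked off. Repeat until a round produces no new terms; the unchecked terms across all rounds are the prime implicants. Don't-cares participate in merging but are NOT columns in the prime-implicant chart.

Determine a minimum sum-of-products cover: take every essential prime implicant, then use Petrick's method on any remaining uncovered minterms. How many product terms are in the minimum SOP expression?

size-2^0 implicants → 00000(✓)  00010(✓)  00011(✓)  00100(✓)  00101(✓)  00110(✓)  01001(✓)  01010(✓)  01011(✓)  01100(✓)  01110(✓)  10000(✓)  10011(✓)  10100(✓)  10110(✓)  10111(✓)  11000(✓)  11001(✓)  11010(✓)  11011(✓)  11100(✓)  11101(✓)  11110(✓)  11111(✓)
size-2^1 implicants → -0000(✓)  -0011(✓)  -0100(✓)  -0110(✓)  -1001(✓)  -1010(✓)  -1011(✓)  -1100(✓)  -1110(✓)  0-010(✓)  0-011(✓)  0-100(✓)  0-110(✓)  00-00(✓)  00-10(✓)  000-0(✓)  0001-(✓)  001-0(✓)  0010-  01-10(✓)  010-1(✓)  0101-(✓)  011-0(✓)  1-000(✓)  1-011(✓)  1-100(✓)  1-110(✓)  1-111(✓)  10-00(✓)  10-11(✓)  101-0(✓)  1011-(✓)  11-00(✓)  11-01(✓)  11-10(✓)  11-11(✓)  110-0(✓)  110-1(✓)  1100-(✓)  1101-(✓)  111-0(✓)  111-1(✓)  1110-(✓)  1111-(✓)
size-2^2 implicants → --011  --100(✓)  --110(✓)  -0-00  -01-0(✓)  -1-10  -10-1  -101-  -11-0(✓)  0--10  0-01-  0-1-0(✓)  00--0  1--00  1--11  1-1-0(✓)  1-11-  11--0(✓)  11--1(✓)  11-0-(✓)  11-1-(✓)  110--(✓)  111--(✓)
size-2^3 implicants → --1-0  11---
Unchecked terms (primes): --011, --1-0, -0-00, -1-10, -10-1, -101-, 0--10, 0-01-, 00--0, 0010-, 1--00, 1--11, 1-11-, 11---
Minterm coverage:
  m0 ⊆ -0-00,00--0
  m2 ⊆ 0--10,0-01-,00--0
  m3 ⊆ --011,0-01-
  m4 ⊆ --1-0,-0-00,00--0,0010-
  m5 ⊆ 0010- [E]
  m6 ⊆ --1-0,0--10,00--0
  m9 ⊆ -10-1 [E]
  m10 ⊆ -1-10,-101-,0--10,0-01-
  m11 ⊆ --011,-10-1,-101-,0-01-
  m12 ⊆ --1-0 [E]
  m14 ⊆ --1-0,-1-10,0--10
  m16 ⊆ -0-00,1--00
  m20 ⊆ --1-0,-0-00,1--00
  m22 ⊆ --1-0,1-11-
  m23 ⊆ 1--11,1-11-
  m24 ⊆ 1--00,11---
  m25 ⊆ -10-1,11---
  m26 ⊆ -1-10,-101-,11---
  m27 ⊆ --011,-10-1,-101-,1--11,11---
  m28 ⊆ --1-0,1--00,11---
  m29 ⊆ 11--- [E]
  m30 ⊆ --1-0,-1-10,1-11-,11---
  m31 ⊆ 1--11,1-11-,11---
E = {--1-0, -10-1, 0010-, 11---}
Petrick residual → -0-00, 0-01-, 1--11
Cover = ce' + b'd'e' + bc'e + a'c'd + a'b'cd' + ade + ab  |cover|=7

7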